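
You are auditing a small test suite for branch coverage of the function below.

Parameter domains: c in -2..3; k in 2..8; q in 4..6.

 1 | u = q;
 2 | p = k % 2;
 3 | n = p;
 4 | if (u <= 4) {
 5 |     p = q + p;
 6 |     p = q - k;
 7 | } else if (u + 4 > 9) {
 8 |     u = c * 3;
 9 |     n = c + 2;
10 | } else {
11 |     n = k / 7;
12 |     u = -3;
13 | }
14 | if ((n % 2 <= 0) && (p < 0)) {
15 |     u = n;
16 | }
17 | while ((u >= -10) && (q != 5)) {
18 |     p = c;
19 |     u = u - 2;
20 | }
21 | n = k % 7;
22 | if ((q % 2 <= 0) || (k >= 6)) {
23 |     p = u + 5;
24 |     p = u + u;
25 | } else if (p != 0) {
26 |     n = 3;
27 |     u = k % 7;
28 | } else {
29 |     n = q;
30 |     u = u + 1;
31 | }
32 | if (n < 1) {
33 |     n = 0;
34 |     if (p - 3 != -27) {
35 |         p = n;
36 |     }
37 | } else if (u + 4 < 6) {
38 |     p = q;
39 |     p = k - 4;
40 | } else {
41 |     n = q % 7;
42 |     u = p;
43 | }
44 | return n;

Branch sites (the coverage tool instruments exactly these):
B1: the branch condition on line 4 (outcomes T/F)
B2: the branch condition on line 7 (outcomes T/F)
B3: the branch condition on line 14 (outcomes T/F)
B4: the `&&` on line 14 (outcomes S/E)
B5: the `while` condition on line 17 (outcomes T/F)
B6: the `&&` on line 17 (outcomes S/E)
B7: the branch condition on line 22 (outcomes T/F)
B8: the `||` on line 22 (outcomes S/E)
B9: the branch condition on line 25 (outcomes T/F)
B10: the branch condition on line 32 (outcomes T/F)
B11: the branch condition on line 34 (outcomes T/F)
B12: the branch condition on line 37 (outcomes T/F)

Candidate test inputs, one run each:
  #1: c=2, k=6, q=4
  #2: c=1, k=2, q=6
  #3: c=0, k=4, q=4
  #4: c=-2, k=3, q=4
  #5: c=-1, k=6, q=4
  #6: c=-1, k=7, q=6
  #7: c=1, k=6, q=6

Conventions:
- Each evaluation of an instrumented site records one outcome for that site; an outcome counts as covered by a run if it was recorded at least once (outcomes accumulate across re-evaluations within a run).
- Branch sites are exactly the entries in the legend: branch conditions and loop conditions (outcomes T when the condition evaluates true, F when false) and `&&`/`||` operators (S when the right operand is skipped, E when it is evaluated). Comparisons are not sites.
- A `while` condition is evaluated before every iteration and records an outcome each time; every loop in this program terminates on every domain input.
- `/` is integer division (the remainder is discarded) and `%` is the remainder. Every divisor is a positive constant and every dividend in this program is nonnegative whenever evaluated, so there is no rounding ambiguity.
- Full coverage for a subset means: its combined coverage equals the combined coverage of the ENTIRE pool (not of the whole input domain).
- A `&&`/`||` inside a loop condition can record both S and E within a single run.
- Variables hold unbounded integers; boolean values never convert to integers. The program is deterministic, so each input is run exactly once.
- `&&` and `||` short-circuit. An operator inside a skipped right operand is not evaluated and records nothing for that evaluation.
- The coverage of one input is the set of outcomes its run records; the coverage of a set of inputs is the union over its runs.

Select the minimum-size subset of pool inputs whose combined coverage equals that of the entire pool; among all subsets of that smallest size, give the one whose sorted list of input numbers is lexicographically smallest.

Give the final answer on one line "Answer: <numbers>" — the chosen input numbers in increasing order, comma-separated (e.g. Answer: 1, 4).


input #1 (c=2, k=6, q=4): events B1->T, B4->E, B3->T, B6->E, B5->T, B6->E, B5->T, B6->E, B5->T, B6->E, B5->T, B6->E, B5->T, B6->E, ...; covers B1=T, B3=T, B4=E, B5=T, B5=F, B6=S, B6=E, B7=T, B8=S, B10=F, B12=T
input #2 (c=1, k=2, q=6): events B1->F, B2->T, B4->S, B3->F, B6->E, B5->T, B6->E, B5->T, B6->E, B5->T, B6->E, B5->T, B6->E, B5->T, ...; covers B1=F, B2=T, B3=F, B4=S, B5=T, B5=F, B6=S, B6=E, B7=T, B8=S, B10=F, B12=T
input #3 (c=0, k=4, q=4): events B1->T, B4->E, B3->F, B6->E, B5->T, B6->E, B5->T, B6->E, B5->T, B6->E, B5->T, B6->E, B5->T, B6->E, ...; covers B1=T, B3=F, B4=E, B5=T, B5=F, B6=S, B6=E, B7=T, B8=S, B10=F, B12=T
input #4 (c=-2, k=3, q=4): events B1->T, B4->S, B3->F, B6->E, B5->T, B6->E, B5->T, B6->E, B5->T, B6->E, B5->T, B6->E, B5->T, B6->E, ...; covers B1=T, B3=F, B4=S, B5=T, B5=F, B6=S, B6=E, B7=T, B8=S, B10=F, B12=T
input #5 (c=-1, k=6, q=4): events B1->T, B4->E, B3->T, B6->E, B5->T, B6->E, B5->T, B6->E, B5->T, B6->E, B5->T, B6->E, B5->T, B6->E, ...; covers B1=T, B3=T, B4=E, B5=T, B5=F, B6=S, B6=E, B7=T, B8=S, B10=F, B12=T
input #6 (c=-1, k=7, q=6): events B1->F, B2->T, B4->S, B3->F, B6->E, B5->T, B6->E, B5->T, B6->E, B5->T, B6->E, B5->T, B6->S, B5->F, ...; covers B1=F, B2=T, B3=F, B4=S, B5=T, B5=F, B6=S, B6=E, B7=T, B8=S, B10=T, B11=T
input #7 (c=1, k=6, q=6): events B1->F, B2->T, B4->S, B3->F, B6->E, B5->T, B6->E, B5->T, B6->E, B5->T, B6->E, B5->T, B6->E, B5->T, ...; covers B1=F, B2=T, B3=F, B4=S, B5=T, B5=F, B6=S, B6=E, B7=T, B8=S, B10=F, B12=T
union over all inputs: B1=T, B1=F, B2=T, B3=T, B3=F, B4=S, B4=E, B5=T, B5=F, B6=S, B6=E, B7=T, B8=S, B10=T, B10=F, B11=T, B12=T (17 outcomes)
every size-1 subset falls short of the 17 outcomes (best: 12/17)
at size 2, {1, 6} reaches all 17 outcomes; every lexicographically earlier size-2 subset fails
Answer: 1, 6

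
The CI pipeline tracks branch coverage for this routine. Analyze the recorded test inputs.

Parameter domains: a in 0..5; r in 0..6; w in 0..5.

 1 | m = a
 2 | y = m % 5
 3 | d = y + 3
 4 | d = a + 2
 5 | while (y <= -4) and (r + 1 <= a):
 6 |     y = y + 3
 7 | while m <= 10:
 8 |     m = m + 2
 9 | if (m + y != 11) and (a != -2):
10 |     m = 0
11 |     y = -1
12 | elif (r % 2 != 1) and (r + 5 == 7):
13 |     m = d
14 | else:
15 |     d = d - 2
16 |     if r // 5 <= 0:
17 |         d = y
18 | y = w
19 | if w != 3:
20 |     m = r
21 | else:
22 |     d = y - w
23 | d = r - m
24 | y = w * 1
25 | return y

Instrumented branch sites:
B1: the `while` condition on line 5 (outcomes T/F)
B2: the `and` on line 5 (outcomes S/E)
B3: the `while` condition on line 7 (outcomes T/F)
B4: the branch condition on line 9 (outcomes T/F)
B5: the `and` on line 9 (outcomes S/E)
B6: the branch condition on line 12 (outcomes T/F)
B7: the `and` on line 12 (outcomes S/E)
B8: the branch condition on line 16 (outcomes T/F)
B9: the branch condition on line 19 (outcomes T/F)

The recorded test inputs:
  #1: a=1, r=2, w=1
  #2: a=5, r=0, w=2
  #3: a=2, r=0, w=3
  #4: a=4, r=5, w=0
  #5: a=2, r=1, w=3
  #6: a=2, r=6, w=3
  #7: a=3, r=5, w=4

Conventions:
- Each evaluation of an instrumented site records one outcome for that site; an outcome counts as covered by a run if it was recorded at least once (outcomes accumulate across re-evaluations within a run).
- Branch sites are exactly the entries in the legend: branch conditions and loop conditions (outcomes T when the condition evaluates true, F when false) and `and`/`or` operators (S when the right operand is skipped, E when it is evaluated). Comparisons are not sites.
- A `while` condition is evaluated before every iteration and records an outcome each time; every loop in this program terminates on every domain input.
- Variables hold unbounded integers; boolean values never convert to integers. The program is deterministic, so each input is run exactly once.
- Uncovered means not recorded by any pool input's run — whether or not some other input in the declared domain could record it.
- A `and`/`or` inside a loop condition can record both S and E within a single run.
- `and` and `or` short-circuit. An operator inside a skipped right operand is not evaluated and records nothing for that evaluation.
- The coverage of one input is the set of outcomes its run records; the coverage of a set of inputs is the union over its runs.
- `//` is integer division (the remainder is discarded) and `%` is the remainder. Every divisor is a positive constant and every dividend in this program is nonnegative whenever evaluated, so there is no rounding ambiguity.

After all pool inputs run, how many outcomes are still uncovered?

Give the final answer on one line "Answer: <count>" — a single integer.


input #1, a=1, r=2, w=1: events B2->S, B1->F, B3->T, B3->T, B3->T, B3->T, B3->T, B3->F, B5->E, B4->T, B9->T; outcomes B1=F, B2=S, B3=T, B3=F, B4=T, B5=E, B9=T
input #2, a=5, r=0, w=2: events B2->S, B1->F, B3->T, B3->T, B3->T, B3->F, B5->S, B4->F, B7->E, B6->F, B8->T, B9->T; outcomes B1=F, B2=S, B3=T, B3=F, B4=F, B5=S, B6=F, B7=E, B8=T, B9=T
input #3, a=2, r=0, w=3: events B2->S, B1->F, B3->T, B3->T, B3->T, B3->T, B3->T, B3->F, B5->E, B4->T, B9->F; outcomes B1=F, B2=S, B3=T, B3=F, B4=T, B5=E, B9=F
input #4, a=4, r=5, w=0: events B2->S, B1->F, B3->T, B3->T, B3->T, B3->T, B3->F, B5->E, B4->T, B9->T; outcomes B1=F, B2=S, B3=T, B3=F, B4=T, B5=E, B9=T
input #5, a=2, r=1, w=3: events B2->S, B1->F, B3->T, B3->T, B3->T, B3->T, B3->T, B3->F, B5->E, B4->T, B9->F; outcomes B1=F, B2=S, B3=T, B3=F, B4=T, B5=E, B9=F
input #6, a=2, r=6, w=3: events B2->S, B1->F, B3->T, B3->T, B3->T, B3->T, B3->T, B3->F, B5->E, B4->T, B9->F; outcomes B1=F, B2=S, B3=T, B3=F, B4=T, B5=E, B9=F
input #7, a=3, r=5, w=4: events B2->S, B1->F, B3->T, B3->T, B3->T, B3->T, B3->F, B5->E, B4->T, B9->T; outcomes B1=F, B2=S, B3=T, B3=F, B4=T, B5=E, B9=T
union over the pool: B1=F, B2=S, B3=T, B3=F, B4=T, B4=F, B5=S, B5=E, B6=F, B7=E, B8=T, B9=T, B9=F
uncovered (5 of 18): B1=T, B2=E, B6=T, B7=S, B8=F
Answer: 5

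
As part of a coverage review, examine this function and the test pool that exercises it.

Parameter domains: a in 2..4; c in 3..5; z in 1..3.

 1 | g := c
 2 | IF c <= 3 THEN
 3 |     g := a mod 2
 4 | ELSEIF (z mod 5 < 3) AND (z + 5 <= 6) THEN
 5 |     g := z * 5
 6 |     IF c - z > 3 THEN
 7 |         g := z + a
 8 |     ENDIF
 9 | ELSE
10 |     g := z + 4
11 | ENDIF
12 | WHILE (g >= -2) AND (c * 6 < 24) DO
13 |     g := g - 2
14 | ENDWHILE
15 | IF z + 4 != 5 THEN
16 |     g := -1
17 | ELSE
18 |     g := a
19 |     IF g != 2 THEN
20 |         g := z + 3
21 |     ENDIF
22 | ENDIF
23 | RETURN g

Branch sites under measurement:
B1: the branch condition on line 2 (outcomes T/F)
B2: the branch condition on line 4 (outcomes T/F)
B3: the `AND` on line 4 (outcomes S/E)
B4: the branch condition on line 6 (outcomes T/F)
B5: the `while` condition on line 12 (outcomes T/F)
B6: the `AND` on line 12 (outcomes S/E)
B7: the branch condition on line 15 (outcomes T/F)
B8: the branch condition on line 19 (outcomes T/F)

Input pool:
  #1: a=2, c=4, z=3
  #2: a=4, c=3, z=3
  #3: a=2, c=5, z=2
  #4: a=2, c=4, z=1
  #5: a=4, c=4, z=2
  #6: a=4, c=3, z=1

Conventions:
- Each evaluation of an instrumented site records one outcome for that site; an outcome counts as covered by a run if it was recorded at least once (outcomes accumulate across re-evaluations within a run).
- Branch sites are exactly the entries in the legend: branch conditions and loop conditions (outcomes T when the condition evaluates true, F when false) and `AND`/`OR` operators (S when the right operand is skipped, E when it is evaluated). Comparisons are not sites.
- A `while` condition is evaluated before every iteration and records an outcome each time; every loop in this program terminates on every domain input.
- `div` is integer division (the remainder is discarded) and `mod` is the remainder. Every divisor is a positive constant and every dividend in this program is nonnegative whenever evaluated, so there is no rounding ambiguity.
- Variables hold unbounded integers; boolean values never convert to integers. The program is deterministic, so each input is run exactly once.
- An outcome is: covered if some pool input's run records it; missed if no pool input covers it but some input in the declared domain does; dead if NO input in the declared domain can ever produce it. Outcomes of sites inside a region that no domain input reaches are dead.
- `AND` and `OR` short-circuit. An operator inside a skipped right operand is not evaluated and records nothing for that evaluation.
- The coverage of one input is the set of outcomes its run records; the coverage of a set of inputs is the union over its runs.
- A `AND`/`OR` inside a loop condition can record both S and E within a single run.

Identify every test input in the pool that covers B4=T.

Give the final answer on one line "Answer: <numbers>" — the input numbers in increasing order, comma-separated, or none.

input #1 (a=2, c=4, z=3): never hits B4=T
input #2 (a=4, c=3, z=3): never hits B4=T
input #3 (a=2, c=5, z=2): never hits B4=T
input #4 (a=2, c=4, z=1): never hits B4=T
input #5 (a=4, c=4, z=2): never hits B4=T
input #6 (a=4, c=3, z=1): never hits B4=T

Answer: none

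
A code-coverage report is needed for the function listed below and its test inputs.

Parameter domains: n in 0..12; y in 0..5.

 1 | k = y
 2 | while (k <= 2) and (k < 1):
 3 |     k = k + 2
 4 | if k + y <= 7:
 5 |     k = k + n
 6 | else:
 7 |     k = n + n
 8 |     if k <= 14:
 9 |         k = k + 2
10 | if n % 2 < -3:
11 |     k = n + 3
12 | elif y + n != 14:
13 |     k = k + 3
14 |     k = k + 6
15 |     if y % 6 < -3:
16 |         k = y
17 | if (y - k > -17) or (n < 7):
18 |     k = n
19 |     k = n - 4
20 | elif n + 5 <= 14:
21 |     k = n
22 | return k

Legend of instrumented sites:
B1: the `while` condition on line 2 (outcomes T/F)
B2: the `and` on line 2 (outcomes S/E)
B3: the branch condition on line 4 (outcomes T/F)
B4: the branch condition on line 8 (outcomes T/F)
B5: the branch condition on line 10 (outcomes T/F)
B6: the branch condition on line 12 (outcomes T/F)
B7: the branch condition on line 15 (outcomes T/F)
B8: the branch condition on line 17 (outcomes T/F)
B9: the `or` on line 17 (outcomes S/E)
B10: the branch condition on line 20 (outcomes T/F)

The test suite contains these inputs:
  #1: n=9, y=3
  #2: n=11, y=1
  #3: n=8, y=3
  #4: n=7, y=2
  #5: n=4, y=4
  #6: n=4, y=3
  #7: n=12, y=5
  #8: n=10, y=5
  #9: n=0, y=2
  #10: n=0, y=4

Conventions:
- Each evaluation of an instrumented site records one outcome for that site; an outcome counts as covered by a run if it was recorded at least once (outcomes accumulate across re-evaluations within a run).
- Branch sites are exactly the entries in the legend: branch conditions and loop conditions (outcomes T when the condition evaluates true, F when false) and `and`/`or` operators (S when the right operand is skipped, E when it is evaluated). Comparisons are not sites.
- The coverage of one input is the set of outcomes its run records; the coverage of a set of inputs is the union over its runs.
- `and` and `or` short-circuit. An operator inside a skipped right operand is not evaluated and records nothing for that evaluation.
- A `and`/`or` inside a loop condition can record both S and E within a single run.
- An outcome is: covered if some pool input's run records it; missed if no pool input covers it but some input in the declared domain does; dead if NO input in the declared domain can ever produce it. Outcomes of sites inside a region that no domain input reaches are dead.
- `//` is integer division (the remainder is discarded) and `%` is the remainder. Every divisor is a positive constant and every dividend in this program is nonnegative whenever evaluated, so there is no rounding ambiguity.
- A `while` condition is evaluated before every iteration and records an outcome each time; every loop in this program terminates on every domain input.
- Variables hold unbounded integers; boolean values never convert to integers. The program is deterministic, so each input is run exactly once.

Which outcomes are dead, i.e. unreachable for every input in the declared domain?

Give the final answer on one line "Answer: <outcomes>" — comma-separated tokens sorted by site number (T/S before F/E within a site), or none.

exhaustive pass over the 78-input domain:
  B5=T: zero occurrences over every domain input -> dead
  B7=T: zero occurrences over every domain input -> dead
  reachable outcomes have witnesses, e.g. B1=T (e.g. n=0, y=0), B1=F (e.g. n=0, y=0), B2=S (e.g. n=0, y=3), B2=E (e.g. n=0, y=0)

Answer: B5=T, B7=T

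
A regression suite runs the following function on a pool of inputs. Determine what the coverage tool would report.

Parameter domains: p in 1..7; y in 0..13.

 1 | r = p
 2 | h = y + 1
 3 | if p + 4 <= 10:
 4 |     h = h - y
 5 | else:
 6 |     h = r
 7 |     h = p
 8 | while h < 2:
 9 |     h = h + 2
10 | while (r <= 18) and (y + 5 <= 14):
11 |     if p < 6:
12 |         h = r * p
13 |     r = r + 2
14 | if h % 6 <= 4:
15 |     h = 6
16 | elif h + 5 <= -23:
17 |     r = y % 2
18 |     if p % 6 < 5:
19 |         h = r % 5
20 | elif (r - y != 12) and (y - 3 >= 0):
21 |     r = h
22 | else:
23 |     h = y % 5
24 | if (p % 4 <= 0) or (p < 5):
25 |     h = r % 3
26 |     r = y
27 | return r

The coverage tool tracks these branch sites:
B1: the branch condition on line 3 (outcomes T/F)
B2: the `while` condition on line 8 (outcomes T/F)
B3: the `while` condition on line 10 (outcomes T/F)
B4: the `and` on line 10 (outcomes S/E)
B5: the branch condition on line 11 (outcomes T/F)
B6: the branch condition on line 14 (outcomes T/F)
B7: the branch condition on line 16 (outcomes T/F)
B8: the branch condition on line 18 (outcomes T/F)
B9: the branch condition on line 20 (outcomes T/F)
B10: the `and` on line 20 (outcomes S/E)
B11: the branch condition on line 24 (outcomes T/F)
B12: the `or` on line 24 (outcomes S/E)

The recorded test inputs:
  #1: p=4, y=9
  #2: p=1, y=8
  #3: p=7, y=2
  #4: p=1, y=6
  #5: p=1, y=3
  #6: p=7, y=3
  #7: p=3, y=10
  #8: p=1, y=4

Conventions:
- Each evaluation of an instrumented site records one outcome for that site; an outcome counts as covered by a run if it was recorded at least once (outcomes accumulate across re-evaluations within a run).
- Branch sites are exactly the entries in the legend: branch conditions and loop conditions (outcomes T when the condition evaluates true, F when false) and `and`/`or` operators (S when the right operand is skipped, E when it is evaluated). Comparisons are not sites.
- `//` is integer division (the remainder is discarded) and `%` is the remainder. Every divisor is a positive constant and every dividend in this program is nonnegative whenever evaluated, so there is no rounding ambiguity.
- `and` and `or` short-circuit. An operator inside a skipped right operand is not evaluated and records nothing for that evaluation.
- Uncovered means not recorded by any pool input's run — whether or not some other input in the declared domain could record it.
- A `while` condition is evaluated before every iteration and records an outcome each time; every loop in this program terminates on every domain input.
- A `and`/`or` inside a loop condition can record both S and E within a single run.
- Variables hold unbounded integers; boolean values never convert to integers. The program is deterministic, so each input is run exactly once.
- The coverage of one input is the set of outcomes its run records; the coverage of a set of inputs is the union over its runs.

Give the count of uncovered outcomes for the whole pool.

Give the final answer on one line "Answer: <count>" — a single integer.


#1 (p=4, y=9) -> B1->T, B2->T, B2->F, B4->E, B3->T, B5->T, B4->E, B3->T, B5->T, B4->E, B3->T, B5->T, B4->E, B3->T, ...; covered: B1=T, B2=T, B2=F, B3=T, B3=F, B4=S, B4=E, B5=T, B6=T, B11=T, B12=S
#2 (p=1, y=8) -> B1->T, B2->T, B2->F, B4->E, B3->T, B5->T, B4->E, B3->T, B5->T, B4->E, B3->T, B5->T, B4->E, B3->T, ...; covered: B1=T, B2=T, B2=F, B3=T, B3=F, B4=S, B4=E, B5=T, B6=F, B7=F, B9=T, B10=E, B11=T, B12=E
#3 (p=7, y=2) -> B1->F, B2->F, B4->E, B3->T, B5->F, B4->E, B3->T, B5->F, B4->E, B3->T, B5->F, B4->E, B3->T, B5->F, ...; covered: B1=F, B2=F, B3=T, B3=F, B4=S, B4=E, B5=F, B6=T, B11=F, B12=E
#4 (p=1, y=6) -> B1->T, B2->T, B2->F, B4->E, B3->T, B5->T, B4->E, B3->T, B5->T, B4->E, B3->T, B5->T, B4->E, B3->T, ...; covered: B1=T, B2=T, B2=F, B3=T, B3=F, B4=S, B4=E, B5=T, B6=F, B7=F, B9=T, B10=E, B11=T, B12=E
#5 (p=1, y=3) -> B1->T, B2->T, B2->F, B4->E, B3->T, B5->T, B4->E, B3->T, B5->T, B4->E, B3->T, B5->T, B4->E, B3->T, ...; covered: B1=T, B2=T, B2=F, B3=T, B3=F, B4=S, B4=E, B5=T, B6=F, B7=F, B9=T, B10=E, B11=T, B12=E
#6 (p=7, y=3) -> B1->F, B2->F, B4->E, B3->T, B5->F, B4->E, B3->T, B5->F, B4->E, B3->T, B5->F, B4->E, B3->T, B5->F, ...; covered: B1=F, B2=F, B3=T, B3=F, B4=S, B4=E, B5=F, B6=T, B11=F, B12=E
#7 (p=3, y=10) -> B1->T, B2->T, B2->F, B4->E, B3->F, B6->T, B12->E, B11->T; covered: B1=T, B2=T, B2=F, B3=F, B4=E, B6=T, B11=T, B12=E
#8 (p=1, y=4) -> B1->T, B2->T, B2->F, B4->E, B3->T, B5->T, B4->E, B3->T, B5->T, B4->E, B3->T, B5->T, B4->E, B3->T, ...; covered: B1=T, B2=T, B2=F, B3=T, B3=F, B4=S, B4=E, B5=T, B6=F, B7=F, B9=T, B10=E, B11=T, B12=E
union over the pool: B1=T, B1=F, B2=T, B2=F, B3=T, B3=F, B4=S, B4=E, B5=T, B5=F, B6=T, B6=F, B7=F, B9=T, B10=E, B11=T, B11=F, B12=S, B12=E
uncovered (5 of 24): B7=T, B8=T, B8=F, B9=F, B10=S
Answer: 5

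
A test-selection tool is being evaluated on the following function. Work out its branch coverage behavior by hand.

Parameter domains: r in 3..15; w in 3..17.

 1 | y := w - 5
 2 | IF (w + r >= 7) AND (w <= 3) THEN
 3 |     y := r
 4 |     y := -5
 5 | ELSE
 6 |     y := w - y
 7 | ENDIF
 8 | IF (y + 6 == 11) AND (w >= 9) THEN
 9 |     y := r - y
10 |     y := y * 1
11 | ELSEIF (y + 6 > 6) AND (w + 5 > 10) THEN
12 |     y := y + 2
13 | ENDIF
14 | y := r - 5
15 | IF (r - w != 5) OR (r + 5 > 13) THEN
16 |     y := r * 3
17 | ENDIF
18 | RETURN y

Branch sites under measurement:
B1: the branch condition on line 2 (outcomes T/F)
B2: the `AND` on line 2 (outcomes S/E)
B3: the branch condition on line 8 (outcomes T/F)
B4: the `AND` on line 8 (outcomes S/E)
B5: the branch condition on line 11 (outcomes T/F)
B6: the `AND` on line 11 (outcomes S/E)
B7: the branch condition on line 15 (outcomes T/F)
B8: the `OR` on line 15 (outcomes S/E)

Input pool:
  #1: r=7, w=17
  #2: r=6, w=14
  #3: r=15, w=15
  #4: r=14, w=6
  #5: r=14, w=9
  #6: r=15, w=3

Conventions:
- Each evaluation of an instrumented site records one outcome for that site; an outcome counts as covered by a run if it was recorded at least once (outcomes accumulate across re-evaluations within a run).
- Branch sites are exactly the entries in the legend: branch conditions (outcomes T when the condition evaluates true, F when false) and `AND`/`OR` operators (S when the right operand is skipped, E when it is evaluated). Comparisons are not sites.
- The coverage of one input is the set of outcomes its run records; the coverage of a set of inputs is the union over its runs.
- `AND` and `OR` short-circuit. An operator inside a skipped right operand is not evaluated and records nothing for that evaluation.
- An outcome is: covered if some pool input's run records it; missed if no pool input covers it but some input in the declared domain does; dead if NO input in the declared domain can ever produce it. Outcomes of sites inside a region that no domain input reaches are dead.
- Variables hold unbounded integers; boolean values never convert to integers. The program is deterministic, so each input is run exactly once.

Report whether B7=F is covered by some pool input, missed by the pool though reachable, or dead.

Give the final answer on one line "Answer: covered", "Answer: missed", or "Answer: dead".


no pool input records B7=F
but domain input (r=8, w=3) does record it -> reachable, so missed
Answer: missed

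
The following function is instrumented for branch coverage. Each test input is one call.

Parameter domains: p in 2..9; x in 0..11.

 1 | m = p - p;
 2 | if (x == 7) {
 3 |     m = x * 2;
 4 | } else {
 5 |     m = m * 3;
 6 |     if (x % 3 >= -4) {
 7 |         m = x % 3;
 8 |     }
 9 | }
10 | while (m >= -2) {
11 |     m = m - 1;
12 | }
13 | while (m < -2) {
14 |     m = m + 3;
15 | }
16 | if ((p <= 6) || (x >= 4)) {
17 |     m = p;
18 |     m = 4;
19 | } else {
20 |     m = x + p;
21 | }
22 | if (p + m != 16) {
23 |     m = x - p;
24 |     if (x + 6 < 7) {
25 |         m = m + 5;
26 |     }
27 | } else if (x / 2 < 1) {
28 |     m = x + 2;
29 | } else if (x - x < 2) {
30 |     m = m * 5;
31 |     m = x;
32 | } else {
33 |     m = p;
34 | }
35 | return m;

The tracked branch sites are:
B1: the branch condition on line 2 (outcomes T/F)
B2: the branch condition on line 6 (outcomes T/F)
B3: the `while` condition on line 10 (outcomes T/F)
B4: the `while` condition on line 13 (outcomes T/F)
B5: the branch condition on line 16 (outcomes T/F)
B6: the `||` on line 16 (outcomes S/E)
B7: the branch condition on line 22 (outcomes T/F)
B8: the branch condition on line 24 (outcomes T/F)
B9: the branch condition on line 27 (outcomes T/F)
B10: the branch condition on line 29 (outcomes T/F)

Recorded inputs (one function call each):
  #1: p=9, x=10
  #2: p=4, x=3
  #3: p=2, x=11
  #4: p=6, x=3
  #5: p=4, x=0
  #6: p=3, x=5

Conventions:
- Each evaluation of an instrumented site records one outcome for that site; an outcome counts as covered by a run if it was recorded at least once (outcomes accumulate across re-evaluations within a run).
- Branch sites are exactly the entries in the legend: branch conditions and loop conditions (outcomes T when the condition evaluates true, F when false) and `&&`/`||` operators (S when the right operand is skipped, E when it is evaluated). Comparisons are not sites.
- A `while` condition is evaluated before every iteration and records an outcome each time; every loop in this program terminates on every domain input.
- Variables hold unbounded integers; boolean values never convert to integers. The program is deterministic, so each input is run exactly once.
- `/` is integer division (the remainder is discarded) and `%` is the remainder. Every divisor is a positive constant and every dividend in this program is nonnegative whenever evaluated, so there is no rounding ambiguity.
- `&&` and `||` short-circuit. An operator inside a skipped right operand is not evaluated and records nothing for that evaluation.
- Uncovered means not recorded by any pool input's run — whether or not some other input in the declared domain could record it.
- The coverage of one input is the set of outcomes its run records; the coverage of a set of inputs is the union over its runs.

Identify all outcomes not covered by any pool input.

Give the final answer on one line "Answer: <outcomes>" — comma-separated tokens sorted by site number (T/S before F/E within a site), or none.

run #1 (p=9, x=10) runs B1->F, B2->T, B3->T, B3->T, B3->T, B3->T, B3->F, B4->T, B4->F, B6->E, B5->T, B7->T, B8->F; records B1=F, B2=T, B3=T, B3=F, B4=T, B4=F, B5=T, B6=E, B7=T, B8=F
run #2 (p=4, x=3) runs B1->F, B2->T, B3->T, B3->T, B3->T, B3->F, B4->T, B4->F, B6->S, B5->T, B7->T, B8->F; records B1=F, B2=T, B3=T, B3=F, B4=T, B4=F, B5=T, B6=S, B7=T, B8=F
run #3 (p=2, x=11) runs B1->F, B2->T, B3->T, B3->T, B3->T, B3->T, B3->T, B3->F, B4->T, B4->F, B6->S, B5->T, B7->T, B8->F; records B1=F, B2=T, B3=T, B3=F, B4=T, B4=F, B5=T, B6=S, B7=T, B8=F
run #4 (p=6, x=3) runs B1->F, B2->T, B3->T, B3->T, B3->T, B3->F, B4->T, B4->F, B6->S, B5->T, B7->T, B8->F; records B1=F, B2=T, B3=T, B3=F, B4=T, B4=F, B5=T, B6=S, B7=T, B8=F
run #5 (p=4, x=0) runs B1->F, B2->T, B3->T, B3->T, B3->T, B3->F, B4->T, B4->F, B6->S, B5->T, B7->T, B8->T; records B1=F, B2=T, B3=T, B3=F, B4=T, B4=F, B5=T, B6=S, B7=T, B8=T
run #6 (p=3, x=5) runs B1->F, B2->T, B3->T, B3->T, B3->T, B3->T, B3->T, B3->F, B4->T, B4->F, B6->S, B5->T, B7->T, B8->F; records B1=F, B2=T, B3=T, B3=F, B4=T, B4=F, B5=T, B6=S, B7=T, B8=F
union over the pool: B1=F, B2=T, B3=T, B3=F, B4=T, B4=F, B5=T, B6=S, B6=E, B7=T, B8=T, B8=F
uncovered (8 of 20): B1=T, B2=F, B5=F, B7=F, B9=T, B9=F, B10=T, B10=F

Answer: B1=T, B2=F, B5=F, B7=F, B9=T, B9=F, B10=T, B10=F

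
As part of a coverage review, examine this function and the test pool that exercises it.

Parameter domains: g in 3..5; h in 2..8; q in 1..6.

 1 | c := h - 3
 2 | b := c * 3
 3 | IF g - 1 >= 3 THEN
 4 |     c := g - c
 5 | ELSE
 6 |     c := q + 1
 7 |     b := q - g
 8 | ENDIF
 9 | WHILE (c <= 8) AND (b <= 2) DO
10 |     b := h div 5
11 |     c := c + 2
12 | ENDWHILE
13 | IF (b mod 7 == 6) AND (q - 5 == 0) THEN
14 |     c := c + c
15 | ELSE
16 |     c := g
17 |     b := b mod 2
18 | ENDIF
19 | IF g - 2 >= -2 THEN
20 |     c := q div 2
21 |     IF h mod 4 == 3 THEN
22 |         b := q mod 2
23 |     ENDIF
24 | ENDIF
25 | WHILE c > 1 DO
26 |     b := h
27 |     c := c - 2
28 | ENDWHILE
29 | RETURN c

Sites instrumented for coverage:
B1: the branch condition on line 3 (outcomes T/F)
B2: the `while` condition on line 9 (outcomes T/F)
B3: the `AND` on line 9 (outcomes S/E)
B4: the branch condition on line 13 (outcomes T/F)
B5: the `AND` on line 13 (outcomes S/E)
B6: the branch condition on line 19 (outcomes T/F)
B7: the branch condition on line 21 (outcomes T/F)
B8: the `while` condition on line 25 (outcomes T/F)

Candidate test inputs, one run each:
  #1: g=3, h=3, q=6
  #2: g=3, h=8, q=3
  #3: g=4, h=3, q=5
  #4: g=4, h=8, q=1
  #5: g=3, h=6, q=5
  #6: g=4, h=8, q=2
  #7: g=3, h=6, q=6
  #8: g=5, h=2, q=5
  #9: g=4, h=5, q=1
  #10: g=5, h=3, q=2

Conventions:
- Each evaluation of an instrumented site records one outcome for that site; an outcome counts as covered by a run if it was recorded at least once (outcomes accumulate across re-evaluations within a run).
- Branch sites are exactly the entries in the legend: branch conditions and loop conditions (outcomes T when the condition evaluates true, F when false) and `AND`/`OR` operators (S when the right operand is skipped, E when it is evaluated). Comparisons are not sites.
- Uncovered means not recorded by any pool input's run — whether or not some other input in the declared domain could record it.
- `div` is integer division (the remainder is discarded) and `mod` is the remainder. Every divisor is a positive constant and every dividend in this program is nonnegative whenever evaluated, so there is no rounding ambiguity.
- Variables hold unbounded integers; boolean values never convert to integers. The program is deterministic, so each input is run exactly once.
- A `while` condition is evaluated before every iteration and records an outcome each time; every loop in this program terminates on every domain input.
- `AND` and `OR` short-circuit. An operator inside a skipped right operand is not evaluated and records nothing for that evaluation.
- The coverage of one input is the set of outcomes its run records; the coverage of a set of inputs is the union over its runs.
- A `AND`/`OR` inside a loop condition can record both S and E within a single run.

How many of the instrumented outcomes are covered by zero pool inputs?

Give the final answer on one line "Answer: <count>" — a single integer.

run #1 (g=3, h=3, q=6) runs B1->F, B3->E, B2->F, B5->S, B4->F, B6->T, B7->T, B8->T, B8->F; records B1=F, B2=F, B3=E, B4=F, B5=S, B6=T, B7=T, B8=T, B8=F
run #2 (g=3, h=8, q=3) runs B1->F, B3->E, B2->T, B3->E, B2->T, B3->E, B2->T, B3->S, B2->F, B5->S, B4->F, B6->T, B7->F, B8->F; records B1=F, B2=T, B2=F, B3=S, B3=E, B4=F, B5=S, B6=T, B7=F, B8=F
run #3 (g=4, h=3, q=5) runs B1->T, B3->E, B2->T, B3->E, B2->T, B3->E, B2->T, B3->S, B2->F, B5->S, B4->F, B6->T, B7->T, B8->T, ...; records B1=T, B2=T, B2=F, B3=S, B3=E, B4=F, B5=S, B6=T, B7=T, B8=T, B8=F
run #4 (g=4, h=8, q=1) runs B1->T, B3->E, B2->F, B5->S, B4->F, B6->T, B7->F, B8->F; records B1=T, B2=F, B3=E, B4=F, B5=S, B6=T, B7=F, B8=F
run #5 (g=3, h=6, q=5) runs B1->F, B3->E, B2->T, B3->E, B2->T, B3->S, B2->F, B5->S, B4->F, B6->T, B7->F, B8->T, B8->F; records B1=F, B2=T, B2=F, B3=S, B3=E, B4=F, B5=S, B6=T, B7=F, B8=T, B8=F
run #6 (g=4, h=8, q=2) runs B1->T, B3->E, B2->F, B5->S, B4->F, B6->T, B7->F, B8->F; records B1=T, B2=F, B3=E, B4=F, B5=S, B6=T, B7=F, B8=F
run #7 (g=3, h=6, q=6) runs B1->F, B3->E, B2->F, B5->S, B4->F, B6->T, B7->F, B8->T, B8->F; records B1=F, B2=F, B3=E, B4=F, B5=S, B6=T, B7=F, B8=T, B8=F
run #8 (g=5, h=2, q=5) runs B1->T, B3->E, B2->T, B3->E, B2->T, B3->S, B2->F, B5->S, B4->F, B6->T, B7->F, B8->T, B8->F; records B1=T, B2=T, B2=F, B3=S, B3=E, B4=F, B5=S, B6=T, B7=F, B8=T, B8=F
run #9 (g=4, h=5, q=1) runs B1->T, B3->E, B2->F, B5->E, B4->F, B6->T, B7->F, B8->F; records B1=T, B2=F, B3=E, B4=F, B5=E, B6=T, B7=F, B8=F
run #10 (g=5, h=3, q=2) runs B1->T, B3->E, B2->T, B3->E, B2->T, B3->S, B2->F, B5->S, B4->F, B6->T, B7->T, B8->F; records B1=T, B2=T, B2=F, B3=S, B3=E, B4=F, B5=S, B6=T, B7=T, B8=F
union over the pool: B1=T, B1=F, B2=T, B2=F, B3=S, B3=E, B4=F, B5=S, B5=E, B6=T, B7=T, B7=F, B8=T, B8=F
uncovered (2 of 16): B4=T, B6=F

Answer: 2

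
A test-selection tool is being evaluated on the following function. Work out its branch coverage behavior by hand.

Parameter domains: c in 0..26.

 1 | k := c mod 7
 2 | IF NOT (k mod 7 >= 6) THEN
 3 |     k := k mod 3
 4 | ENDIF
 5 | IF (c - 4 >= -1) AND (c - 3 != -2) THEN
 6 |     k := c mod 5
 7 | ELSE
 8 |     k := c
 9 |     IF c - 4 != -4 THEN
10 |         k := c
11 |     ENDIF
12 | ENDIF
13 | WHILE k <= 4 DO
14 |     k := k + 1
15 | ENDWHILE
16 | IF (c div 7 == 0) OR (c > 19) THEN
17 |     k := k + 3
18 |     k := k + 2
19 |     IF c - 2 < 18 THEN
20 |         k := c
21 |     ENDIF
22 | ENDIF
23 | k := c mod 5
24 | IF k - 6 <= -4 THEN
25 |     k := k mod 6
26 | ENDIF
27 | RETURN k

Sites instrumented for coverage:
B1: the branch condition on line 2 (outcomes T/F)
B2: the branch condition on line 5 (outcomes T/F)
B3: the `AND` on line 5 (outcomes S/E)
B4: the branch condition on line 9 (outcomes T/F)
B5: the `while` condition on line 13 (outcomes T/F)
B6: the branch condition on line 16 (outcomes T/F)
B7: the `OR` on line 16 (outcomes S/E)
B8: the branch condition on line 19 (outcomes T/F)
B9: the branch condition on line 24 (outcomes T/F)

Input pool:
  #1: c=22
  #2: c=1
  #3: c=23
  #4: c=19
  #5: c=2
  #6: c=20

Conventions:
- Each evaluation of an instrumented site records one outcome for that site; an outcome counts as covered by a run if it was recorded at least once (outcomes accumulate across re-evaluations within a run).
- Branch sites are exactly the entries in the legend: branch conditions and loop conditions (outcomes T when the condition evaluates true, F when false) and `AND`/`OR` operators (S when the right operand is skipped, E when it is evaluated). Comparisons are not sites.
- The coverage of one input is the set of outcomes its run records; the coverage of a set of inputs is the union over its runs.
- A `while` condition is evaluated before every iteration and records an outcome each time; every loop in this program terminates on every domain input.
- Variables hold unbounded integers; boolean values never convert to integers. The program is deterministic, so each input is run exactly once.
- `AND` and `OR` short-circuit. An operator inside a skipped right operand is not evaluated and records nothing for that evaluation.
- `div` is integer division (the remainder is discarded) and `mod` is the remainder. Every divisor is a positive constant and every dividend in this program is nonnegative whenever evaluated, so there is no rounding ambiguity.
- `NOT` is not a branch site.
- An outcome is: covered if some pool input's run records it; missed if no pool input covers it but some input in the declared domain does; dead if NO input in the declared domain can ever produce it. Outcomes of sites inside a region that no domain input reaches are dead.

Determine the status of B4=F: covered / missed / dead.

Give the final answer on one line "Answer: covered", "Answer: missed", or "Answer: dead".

no pool input records B4=F
but domain input (c=0) does record it -> reachable, so missed

Answer: missed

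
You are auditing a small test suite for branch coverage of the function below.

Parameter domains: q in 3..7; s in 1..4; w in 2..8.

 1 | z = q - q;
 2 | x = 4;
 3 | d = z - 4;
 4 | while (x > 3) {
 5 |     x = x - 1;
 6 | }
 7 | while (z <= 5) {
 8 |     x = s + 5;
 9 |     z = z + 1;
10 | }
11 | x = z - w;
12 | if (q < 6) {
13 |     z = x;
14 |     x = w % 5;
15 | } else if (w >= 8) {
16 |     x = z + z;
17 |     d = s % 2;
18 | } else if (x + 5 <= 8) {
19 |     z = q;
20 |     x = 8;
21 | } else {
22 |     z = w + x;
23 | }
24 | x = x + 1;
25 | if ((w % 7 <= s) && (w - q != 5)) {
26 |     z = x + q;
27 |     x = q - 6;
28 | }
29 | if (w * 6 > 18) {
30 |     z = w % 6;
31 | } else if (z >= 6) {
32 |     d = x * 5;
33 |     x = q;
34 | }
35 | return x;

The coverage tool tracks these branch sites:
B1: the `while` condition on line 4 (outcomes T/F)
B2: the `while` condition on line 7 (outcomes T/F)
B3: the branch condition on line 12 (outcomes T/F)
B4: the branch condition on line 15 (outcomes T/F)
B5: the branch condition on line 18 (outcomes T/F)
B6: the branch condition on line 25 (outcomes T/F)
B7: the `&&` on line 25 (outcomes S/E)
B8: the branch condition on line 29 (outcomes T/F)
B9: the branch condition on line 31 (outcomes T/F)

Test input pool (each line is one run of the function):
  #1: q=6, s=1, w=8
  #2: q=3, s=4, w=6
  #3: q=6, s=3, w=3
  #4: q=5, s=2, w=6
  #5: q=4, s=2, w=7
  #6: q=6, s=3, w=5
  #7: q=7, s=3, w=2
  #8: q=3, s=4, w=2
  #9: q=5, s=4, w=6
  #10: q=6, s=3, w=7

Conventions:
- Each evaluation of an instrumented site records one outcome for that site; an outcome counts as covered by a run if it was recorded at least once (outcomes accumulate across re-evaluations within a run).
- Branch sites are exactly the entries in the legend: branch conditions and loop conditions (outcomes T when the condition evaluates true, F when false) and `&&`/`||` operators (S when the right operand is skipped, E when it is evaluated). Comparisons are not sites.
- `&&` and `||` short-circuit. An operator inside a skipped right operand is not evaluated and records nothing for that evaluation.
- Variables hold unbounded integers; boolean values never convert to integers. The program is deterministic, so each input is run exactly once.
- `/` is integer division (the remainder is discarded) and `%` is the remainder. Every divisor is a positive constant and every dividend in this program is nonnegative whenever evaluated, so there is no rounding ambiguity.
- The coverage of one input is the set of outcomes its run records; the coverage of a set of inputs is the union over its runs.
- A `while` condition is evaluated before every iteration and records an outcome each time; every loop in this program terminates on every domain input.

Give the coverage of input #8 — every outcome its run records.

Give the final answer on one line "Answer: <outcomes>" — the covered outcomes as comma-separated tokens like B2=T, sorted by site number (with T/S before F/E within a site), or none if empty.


Tracing the run of input #8 (q=3, s=4, w=2):
  B1->T, B1->F, B2->T, B2->T, B2->T, B2->T, B2->T, B2->T, B2->F, B3->T
  B7->E, B6->T, B8->F, B9->T
deduplicating events, the covered set is: B1=T, B1=F, B2=T, B2=F, B3=T, B6=T, B7=E, B8=F, B9=T
Answer: B1=T, B1=F, B2=T, B2=F, B3=T, B6=T, B7=E, B8=F, B9=T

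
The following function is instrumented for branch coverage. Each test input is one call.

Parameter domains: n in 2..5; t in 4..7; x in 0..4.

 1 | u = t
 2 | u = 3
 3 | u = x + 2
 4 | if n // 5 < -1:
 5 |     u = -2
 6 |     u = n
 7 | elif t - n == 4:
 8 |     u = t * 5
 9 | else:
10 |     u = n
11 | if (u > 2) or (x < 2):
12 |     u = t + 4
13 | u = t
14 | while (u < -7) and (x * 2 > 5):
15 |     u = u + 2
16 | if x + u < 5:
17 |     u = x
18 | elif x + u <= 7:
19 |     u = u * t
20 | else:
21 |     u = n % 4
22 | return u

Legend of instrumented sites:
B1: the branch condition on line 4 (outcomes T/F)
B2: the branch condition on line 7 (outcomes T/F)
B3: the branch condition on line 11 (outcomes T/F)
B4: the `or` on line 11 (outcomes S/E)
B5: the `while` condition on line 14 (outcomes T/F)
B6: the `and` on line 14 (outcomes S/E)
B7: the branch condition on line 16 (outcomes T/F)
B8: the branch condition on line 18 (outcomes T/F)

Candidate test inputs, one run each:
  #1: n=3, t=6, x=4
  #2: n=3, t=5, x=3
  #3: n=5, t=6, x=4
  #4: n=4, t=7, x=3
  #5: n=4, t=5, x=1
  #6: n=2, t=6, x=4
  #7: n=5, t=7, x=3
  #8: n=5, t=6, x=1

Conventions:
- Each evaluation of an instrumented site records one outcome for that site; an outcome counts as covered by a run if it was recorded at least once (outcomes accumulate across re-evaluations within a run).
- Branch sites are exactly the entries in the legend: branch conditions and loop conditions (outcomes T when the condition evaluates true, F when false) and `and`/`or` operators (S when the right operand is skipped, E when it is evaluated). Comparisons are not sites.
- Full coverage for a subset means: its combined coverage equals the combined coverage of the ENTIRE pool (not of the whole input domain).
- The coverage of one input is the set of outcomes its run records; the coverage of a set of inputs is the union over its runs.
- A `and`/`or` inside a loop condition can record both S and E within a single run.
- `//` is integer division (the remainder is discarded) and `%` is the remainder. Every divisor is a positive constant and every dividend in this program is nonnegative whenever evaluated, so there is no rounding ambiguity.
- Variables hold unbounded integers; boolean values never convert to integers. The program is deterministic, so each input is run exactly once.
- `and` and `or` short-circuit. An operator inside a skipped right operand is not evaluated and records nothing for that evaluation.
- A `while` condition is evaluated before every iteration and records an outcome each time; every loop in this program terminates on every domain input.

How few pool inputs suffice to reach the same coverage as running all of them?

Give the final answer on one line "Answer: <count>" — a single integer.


#1 (n=3, t=6, x=4) -> B1->F, B2->F, B4->S, B3->T, B6->S, B5->F, B7->F, B8->F; covered: B1=F, B2=F, B3=T, B4=S, B5=F, B6=S, B7=F, B8=F
#2 (n=3, t=5, x=3) -> B1->F, B2->F, B4->S, B3->T, B6->S, B5->F, B7->F, B8->F; covered: B1=F, B2=F, B3=T, B4=S, B5=F, B6=S, B7=F, B8=F
#3 (n=5, t=6, x=4) -> B1->F, B2->F, B4->S, B3->T, B6->S, B5->F, B7->F, B8->F; covered: B1=F, B2=F, B3=T, B4=S, B5=F, B6=S, B7=F, B8=F
#4 (n=4, t=7, x=3) -> B1->F, B2->F, B4->S, B3->T, B6->S, B5->F, B7->F, B8->F; covered: B1=F, B2=F, B3=T, B4=S, B5=F, B6=S, B7=F, B8=F
#5 (n=4, t=5, x=1) -> B1->F, B2->F, B4->S, B3->T, B6->S, B5->F, B7->F, B8->T; covered: B1=F, B2=F, B3=T, B4=S, B5=F, B6=S, B7=F, B8=T
#6 (n=2, t=6, x=4) -> B1->F, B2->T, B4->S, B3->T, B6->S, B5->F, B7->F, B8->F; covered: B1=F, B2=T, B3=T, B4=S, B5=F, B6=S, B7=F, B8=F
#7 (n=5, t=7, x=3) -> B1->F, B2->F, B4->S, B3->T, B6->S, B5->F, B7->F, B8->F; covered: B1=F, B2=F, B3=T, B4=S, B5=F, B6=S, B7=F, B8=F
#8 (n=5, t=6, x=1) -> B1->F, B2->F, B4->S, B3->T, B6->S, B5->F, B7->F, B8->T; covered: B1=F, B2=F, B3=T, B4=S, B5=F, B6=S, B7=F, B8=T
together the pool reaches 10 outcomes: B1=F, B2=T, B2=F, B3=T, B4=S, B5=F, B6=S, B7=F, B8=T, B8=F
size 1 is not enough: best union over all size-1 subsets is 8/10
at size 2, {5, 6} reaches all 10 outcomes; every lexicographically earlier size-2 subset fails
Answer: 2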